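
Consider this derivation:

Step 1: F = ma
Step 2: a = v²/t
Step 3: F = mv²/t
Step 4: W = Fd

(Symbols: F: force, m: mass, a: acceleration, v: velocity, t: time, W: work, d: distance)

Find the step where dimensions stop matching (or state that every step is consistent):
Step 2

Step 1: F = ma → LHS [L M T^-2], RHS [L M T^-2] ✓
Step 2: a = v²/t → LHS [L T^-2], RHS [L^2 T^-3] ✗

The first dimensional inconsistency appears in step 2: a = v²/t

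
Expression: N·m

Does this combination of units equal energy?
Yes

The expression N·m has dimensions [L^2 M T^-2], which is exactly energy [L^2 M T^-2].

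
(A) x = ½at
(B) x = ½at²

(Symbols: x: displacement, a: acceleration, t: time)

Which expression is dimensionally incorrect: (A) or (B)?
(A)

(A) x = ½at: LHS [L], RHS [L T^-1] ✗
(B) x = ½at²: LHS [L], RHS [L] ✓

Expression (A) x = ½at is dimensionally incorrect.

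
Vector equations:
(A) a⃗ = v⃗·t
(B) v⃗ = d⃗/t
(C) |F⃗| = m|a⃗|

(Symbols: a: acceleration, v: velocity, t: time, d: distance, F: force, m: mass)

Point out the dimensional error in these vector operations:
(A) a⃗ = v⃗·t

(A) a⃗ = v⃗·t: LHS [L T^-2], RHS [L] ✗ — acceleration is velocity per time; should be v⃗/t
(B) v⃗ = d⃗/t: LHS [L T^-1], RHS [L T^-1] ✓ — displacement (vector) divided by time (scalar)
(C) |F⃗| = m|a⃗|: LHS [L M T^-2], RHS [L M T^-2] ✓ — magnitudes of vectors are scalars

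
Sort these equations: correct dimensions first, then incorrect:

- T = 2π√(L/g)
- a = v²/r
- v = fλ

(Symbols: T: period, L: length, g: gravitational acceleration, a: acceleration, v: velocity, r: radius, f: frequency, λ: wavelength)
Dimensionally correct: T = 2π√(L/g), a = v²/r, v = fλ
Dimensionally incorrect: none
Ordered (correct first, then incorrect): T = 2π√(L/g), a = v²/r, v = fλ

- T = 2π√(L/g): LHS [T], RHS [T] → correct ✓
- a = v²/r: LHS [L T^-2], RHS [L T^-2] → correct ✓
- v = fλ: LHS [L T^-1], RHS [L T^-1] → correct ✓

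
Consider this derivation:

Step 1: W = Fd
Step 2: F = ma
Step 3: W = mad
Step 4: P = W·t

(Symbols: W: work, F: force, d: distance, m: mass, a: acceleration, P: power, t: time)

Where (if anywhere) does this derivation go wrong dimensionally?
Step 4

Step 1: W = Fd → LHS [L^2 M T^-2], RHS [L^2 M T^-2] ✓
Step 2: F = ma → LHS [L M T^-2], RHS [L M T^-2] ✓
Step 3: W = mad → LHS [L^2 M T^-2], RHS [L^2 M T^-2] ✓
Step 4: P = W·t → LHS [L^2 M T^-3], RHS [L^2 M T^-1] ✗

The first dimensional inconsistency appears in step 4: P = W·t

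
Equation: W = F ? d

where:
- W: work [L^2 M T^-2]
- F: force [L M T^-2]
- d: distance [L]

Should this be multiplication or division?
multiplication (×): W = F × d

W [L^2 M T^-2]; F [L M T^-2]; d [L].
F × d → [L^2 M T^-2] ✓
F ÷ d → [M T^-2] ✗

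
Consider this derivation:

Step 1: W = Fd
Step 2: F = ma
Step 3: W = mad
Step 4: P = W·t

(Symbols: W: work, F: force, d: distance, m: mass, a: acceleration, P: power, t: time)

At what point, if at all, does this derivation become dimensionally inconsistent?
Step 4

Step 1: W = Fd → LHS [L^2 M T^-2], RHS [L^2 M T^-2] ✓
Step 2: F = ma → LHS [L M T^-2], RHS [L M T^-2] ✓
Step 3: W = mad → LHS [L^2 M T^-2], RHS [L^2 M T^-2] ✓
Step 4: P = W·t → LHS [L^2 M T^-3], RHS [L^2 M T^-1] ✗

The first dimensional inconsistency appears in step 4: P = W·t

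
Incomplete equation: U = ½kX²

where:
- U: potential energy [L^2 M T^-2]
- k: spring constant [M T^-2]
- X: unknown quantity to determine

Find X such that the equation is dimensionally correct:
X = x (displacement), dimensions [L]

U has dimensions [L^2 M T^-2]; the rest of the RHS (½k) has dimensions [M T^-2].
So X² must have dimensions [L^2], i.e. X has dimensions [L] — X = x (displacement).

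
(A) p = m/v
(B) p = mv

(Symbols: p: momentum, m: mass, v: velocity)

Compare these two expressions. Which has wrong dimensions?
(A)

(A) p = m/v: LHS [L M T^-1], RHS [L^-1 M T] ✗
(B) p = mv: LHS [L M T^-1], RHS [L M T^-1] ✓

Expression (A) p = m/v is dimensionally incorrect.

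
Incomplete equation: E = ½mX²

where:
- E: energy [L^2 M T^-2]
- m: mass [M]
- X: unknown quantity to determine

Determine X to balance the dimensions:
X = v (velocity), dimensions [L T^-1]

E has dimensions [L^2 M T^-2]; the rest of the RHS (½m) has dimensions [M].
So X² must have dimensions [L^2 T^-2], i.e. X has dimensions [L T^-1] — X = v (velocity).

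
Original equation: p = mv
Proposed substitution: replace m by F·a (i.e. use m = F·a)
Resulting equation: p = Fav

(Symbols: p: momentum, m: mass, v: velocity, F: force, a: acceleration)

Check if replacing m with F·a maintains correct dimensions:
No

[m] = [M] and [F·a] = [L^2 M T^-4]. These differ, so the substitution replaces a quantity by one of different dimensions and the result p = Fav has LHS [L M T^-1] vs RHS [L^3 M T^-5] — inconsistent.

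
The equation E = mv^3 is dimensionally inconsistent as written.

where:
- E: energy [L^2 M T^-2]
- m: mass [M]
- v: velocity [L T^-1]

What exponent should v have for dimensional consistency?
The exponent of v should be 2: E = mv^2

The LHS E has dimensions [L^2 M T^-2]; v has dimensions [L T^-1].
As written, the RHS mv^3 (exponent 3 on v) has dimensions [L^3 M T^-3], which does not match.
With exponent 2, the RHS mv^2 has dimensions [L^2 M T^-2], matching the LHS.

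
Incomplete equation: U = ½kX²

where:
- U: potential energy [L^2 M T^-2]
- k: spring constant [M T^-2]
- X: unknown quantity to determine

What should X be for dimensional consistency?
X = x (displacement), dimensions [L]

U has dimensions [L^2 M T^-2]; the rest of the RHS (½k) has dimensions [M T^-2].
So X² must have dimensions [L^2], i.e. X has dimensions [L] — X = x (displacement).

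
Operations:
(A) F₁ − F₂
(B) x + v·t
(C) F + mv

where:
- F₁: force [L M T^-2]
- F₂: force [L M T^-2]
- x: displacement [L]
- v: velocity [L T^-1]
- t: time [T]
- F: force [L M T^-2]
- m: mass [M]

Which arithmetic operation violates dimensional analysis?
(C) F + mv

(A) F₁ − F₂: F₁ [L M T^-2] and F₂ [L M T^-2] — same dimensions ✓
(B) x + v·t: x [L] and v·t [L] — same dimensions ✓
(C) F + mv: F [L M T^-2] and mv [L M T^-1] — different dimensions cannot be added/subtracted ✗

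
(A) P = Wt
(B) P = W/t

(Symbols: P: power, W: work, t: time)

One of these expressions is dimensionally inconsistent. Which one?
(A)

(A) P = Wt: LHS [L^2 M T^-3], RHS [L^2 M T^-1] ✗
(B) P = W/t: LHS [L^2 M T^-3], RHS [L^2 M T^-3] ✓

Expression (A) P = Wt is dimensionally incorrect.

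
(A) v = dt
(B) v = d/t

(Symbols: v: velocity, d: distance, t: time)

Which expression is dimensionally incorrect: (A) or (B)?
(A)

(A) v = dt: LHS [L T^-1], RHS [L T] ✗
(B) v = d/t: LHS [L T^-1], RHS [L T^-1] ✓

Expression (A) v = dt is dimensionally incorrect.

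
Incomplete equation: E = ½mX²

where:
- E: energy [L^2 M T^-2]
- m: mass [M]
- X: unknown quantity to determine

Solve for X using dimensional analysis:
X = v (velocity), dimensions [L T^-1]

E has dimensions [L^2 M T^-2]; the rest of the RHS (½m) has dimensions [M].
So X² must have dimensions [L^2 T^-2], i.e. X has dimensions [L T^-1] — X = v (velocity).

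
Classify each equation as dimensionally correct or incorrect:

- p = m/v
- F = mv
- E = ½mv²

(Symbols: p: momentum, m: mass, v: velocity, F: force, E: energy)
Dimensionally correct: E = ½mv²
Dimensionally incorrect: p = m/v, F = mv
Ordered (correct first, then incorrect): E = ½mv², p = m/v, F = mv

- p = m/v: LHS [L M T^-1], RHS [L^-1 M T] → incorrect ✗
- F = mv: LHS [L M T^-2], RHS [L M T^-1] → incorrect ✗
- E = ½mv²: LHS [L^2 M T^-2], RHS [L^2 M T^-2] → correct ✓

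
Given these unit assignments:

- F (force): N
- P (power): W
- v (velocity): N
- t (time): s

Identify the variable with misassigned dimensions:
v

The variable v (velocity) should have units m/s, not N.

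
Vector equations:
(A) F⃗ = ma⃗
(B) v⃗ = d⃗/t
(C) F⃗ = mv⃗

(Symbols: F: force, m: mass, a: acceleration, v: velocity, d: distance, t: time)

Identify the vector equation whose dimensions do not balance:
(C) F⃗ = mv⃗

(A) F⃗ = ma⃗: LHS [L M T^-2], RHS [L M T^-2] ✓ — Force and acceleration are vectors, mass is a scalar
(B) v⃗ = d⃗/t: LHS [L T^-1], RHS [L T^-1] ✓ — displacement (vector) divided by time (scalar)
(C) F⃗ = mv⃗: LHS [L M T^-2], RHS [L M T^-1] ✗ — mass times velocity is momentum, not force; should be ma⃗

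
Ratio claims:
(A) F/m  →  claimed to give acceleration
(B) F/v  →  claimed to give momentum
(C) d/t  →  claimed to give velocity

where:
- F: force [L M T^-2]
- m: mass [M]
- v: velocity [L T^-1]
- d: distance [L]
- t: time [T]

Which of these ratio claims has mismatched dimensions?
(B) F/v does not give momentum

(A) F/m: [L T^-2] = acceleration [L T^-2] ✓
(B) F/v: [M T^-1] ≠ momentum [L M T^-1] ✗
(C) d/t: [L T^-1] = velocity [L T^-1] ✓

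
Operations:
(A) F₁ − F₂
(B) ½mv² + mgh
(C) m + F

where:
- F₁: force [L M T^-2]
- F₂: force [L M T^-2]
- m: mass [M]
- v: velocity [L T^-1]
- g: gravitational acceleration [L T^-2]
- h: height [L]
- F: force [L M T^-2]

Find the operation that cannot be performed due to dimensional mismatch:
(C) m + F

(A) F₁ − F₂: F₁ [L M T^-2] and F₂ [L M T^-2] — same dimensions ✓
(B) ½mv² + mgh: ½mv² [L^2 M T^-2] and mgh [L^2 M T^-2] — same dimensions ✓
(C) m + F: m [M] and F [L M T^-2] — different dimensions cannot be added/subtracted ✗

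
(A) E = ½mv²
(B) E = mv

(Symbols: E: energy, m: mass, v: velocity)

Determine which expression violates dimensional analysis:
(B)

(A) E = ½mv²: LHS [L^2 M T^-2], RHS [L^2 M T^-2] ✓
(B) E = mv: LHS [L^2 M T^-2], RHS [L M T^-1] ✗

Expression (B) E = mv is dimensionally incorrect.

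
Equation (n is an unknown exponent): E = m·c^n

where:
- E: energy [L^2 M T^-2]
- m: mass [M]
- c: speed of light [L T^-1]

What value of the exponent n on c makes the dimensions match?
n = 2

E has dimensions [L^2 M T^-2]; c has dimensions [L T^-1].
The rest of the RHS has dimensions [M], so c^n must supply [L^2 T^-2].
With n = 2: m·c^2 has dimensions [L^2 M T^-2], matching the LHS ✓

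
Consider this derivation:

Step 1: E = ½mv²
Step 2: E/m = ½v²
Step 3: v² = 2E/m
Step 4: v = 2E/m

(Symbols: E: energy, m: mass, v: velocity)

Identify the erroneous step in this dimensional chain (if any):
Step 4

Step 1: E = ½mv² → LHS [L^2 M T^-2], RHS [L^2 M T^-2] ✓
Step 2: E/m = ½v² → LHS [L^2 T^-2], RHS [L^2 T^-2] ✓
Step 3: v² = 2E/m → LHS [L^2 T^-2], RHS [L^2 T^-2] ✓
Step 4: v = 2E/m → LHS [L T^-1], RHS [L^2 T^-2] ✗

The first dimensional inconsistency appears in step 4: v = 2E/m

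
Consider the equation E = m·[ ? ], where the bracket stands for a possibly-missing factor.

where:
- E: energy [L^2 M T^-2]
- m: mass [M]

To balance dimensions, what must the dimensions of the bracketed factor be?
[L^2 T^-2] — velocity squared (e.g. v²)

E has dimensions [L^2 M T^-2]; m has dimensions [M].
The bracketed factor must supply [L^2 M T^-2] / [M] = [L^2 T^-2].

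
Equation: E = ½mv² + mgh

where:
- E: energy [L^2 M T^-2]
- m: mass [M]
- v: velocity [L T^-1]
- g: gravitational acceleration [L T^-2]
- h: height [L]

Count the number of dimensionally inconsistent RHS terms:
0

LHS E: [L^2 M T^-2]
- ½mv²: [L^2 M T^-2] ✓
- mgh: [L^2 M T^-2] ✓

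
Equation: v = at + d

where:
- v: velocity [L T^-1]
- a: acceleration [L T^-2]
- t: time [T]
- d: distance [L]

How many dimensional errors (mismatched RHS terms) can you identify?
1

LHS v: [L T^-1]
- at: [L T^-1] ✓
- d: [L] ✗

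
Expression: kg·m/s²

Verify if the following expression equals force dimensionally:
Yes

The expression kg·m/s² has dimensions [L M T^-2], which is exactly force [L M T^-2].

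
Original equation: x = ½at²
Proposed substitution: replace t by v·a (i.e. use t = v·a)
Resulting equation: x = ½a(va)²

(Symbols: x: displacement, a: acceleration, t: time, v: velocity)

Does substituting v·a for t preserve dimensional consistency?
No

[t] = [T] and [v·a] = [L^2 T^-3]. These differ, so the substitution replaces a quantity by one of different dimensions and the result x = ½a(va)² has LHS [L] vs RHS [L^5 T^-8] — inconsistent.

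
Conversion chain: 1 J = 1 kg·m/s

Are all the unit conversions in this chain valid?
The chain is incorrect (it contains an error).

Incorrect: Joule is kg·m²/s², not kg·m/s (that is momentum)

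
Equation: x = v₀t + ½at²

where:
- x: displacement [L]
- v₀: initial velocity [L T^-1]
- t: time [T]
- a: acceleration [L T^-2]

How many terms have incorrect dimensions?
0

LHS x: [L]
- v₀t: [L] ✓
- ½at²: [L] ✓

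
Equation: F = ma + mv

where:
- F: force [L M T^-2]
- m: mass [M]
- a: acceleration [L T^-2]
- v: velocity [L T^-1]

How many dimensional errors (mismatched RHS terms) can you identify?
1

LHS F: [L M T^-2]
- ma: [L M T^-2] ✓
- mv: [L M T^-1] ✗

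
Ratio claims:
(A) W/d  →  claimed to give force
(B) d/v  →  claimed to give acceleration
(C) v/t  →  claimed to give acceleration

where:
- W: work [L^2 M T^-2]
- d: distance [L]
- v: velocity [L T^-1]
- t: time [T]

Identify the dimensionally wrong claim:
(B) d/v does not give acceleration

(A) W/d: [L M T^-2] = force [L M T^-2] ✓
(B) d/v: [T] ≠ acceleration [L T^-2] ✗
(C) v/t: [L T^-2] = acceleration [L T^-2] ✓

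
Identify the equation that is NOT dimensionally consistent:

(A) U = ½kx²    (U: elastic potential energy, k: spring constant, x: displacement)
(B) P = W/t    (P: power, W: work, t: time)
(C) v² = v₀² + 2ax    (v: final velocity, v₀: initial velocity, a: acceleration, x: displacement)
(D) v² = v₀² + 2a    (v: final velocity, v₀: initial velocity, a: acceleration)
(D) v² = v₀² + 2a

The equation (D) v² = v₀² + 2a is dimensionally incorrect.

LHS (v²): [L^2 T^-2]
RHS terms:
  - v₀²: [L^2 T^-2] ✓
  - 2a: [L T^-2] ✗ (does not match LHS)

The dimensions do not match. The other three equations balance.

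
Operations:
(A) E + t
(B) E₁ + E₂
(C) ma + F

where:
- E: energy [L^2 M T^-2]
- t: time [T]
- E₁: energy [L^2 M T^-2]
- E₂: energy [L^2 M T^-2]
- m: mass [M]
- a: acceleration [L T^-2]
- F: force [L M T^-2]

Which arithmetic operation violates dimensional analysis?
(A) E + t

(A) E + t: E [L^2 M T^-2] and t [T] — different dimensions cannot be added/subtracted ✗
(B) E₁ + E₂: E₁ [L^2 M T^-2] and E₂ [L^2 M T^-2] — same dimensions ✓
(C) ma + F: ma [L M T^-2] and F [L M T^-2] — same dimensions ✓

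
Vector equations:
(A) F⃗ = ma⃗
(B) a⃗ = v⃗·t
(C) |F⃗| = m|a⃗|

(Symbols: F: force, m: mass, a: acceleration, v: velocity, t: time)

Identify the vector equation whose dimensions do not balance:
(B) a⃗ = v⃗·t

(A) F⃗ = ma⃗: LHS [L M T^-2], RHS [L M T^-2] ✓ — Force and acceleration are vectors, mass is a scalar
(B) a⃗ = v⃗·t: LHS [L T^-2], RHS [L] ✗ — acceleration is velocity per time; should be v⃗/t
(C) |F⃗| = m|a⃗|: LHS [L M T^-2], RHS [L M T^-2] ✓ — magnitudes of vectors are scalars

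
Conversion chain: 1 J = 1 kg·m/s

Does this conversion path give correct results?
The chain is incorrect (it contains an error).

Incorrect: Joule is kg·m²/s², not kg·m/s (that is momentum)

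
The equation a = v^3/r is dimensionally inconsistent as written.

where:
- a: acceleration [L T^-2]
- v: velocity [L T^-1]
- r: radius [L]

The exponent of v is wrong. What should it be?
The exponent of v should be 2: a = v^2/r

The LHS a has dimensions [L T^-2]; v has dimensions [L T^-1].
As written, the RHS v^3/r (exponent 3 on v) has dimensions [L^2 T^-3], which does not match.
With exponent 2, the RHS v^2/r has dimensions [L T^-2], matching the LHS.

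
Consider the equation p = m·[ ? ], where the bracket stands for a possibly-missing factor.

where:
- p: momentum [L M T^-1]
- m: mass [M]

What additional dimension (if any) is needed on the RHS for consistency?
[L T^-1] — velocity (e.g. v)

p has dimensions [L M T^-1]; m has dimensions [M].
The bracketed factor must supply [L M T^-1] / [M] = [L T^-1].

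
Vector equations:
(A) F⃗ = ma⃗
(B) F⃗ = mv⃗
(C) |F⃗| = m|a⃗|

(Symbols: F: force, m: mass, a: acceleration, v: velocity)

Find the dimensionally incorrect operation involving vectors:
(B) F⃗ = mv⃗

(A) F⃗ = ma⃗: LHS [L M T^-2], RHS [L M T^-2] ✓ — Force and acceleration are vectors, mass is a scalar
(B) F⃗ = mv⃗: LHS [L M T^-2], RHS [L M T^-1] ✗ — mass times velocity is momentum, not force; should be ma⃗
(C) |F⃗| = m|a⃗|: LHS [L M T^-2], RHS [L M T^-2] ✓ — magnitudes of vectors are scalars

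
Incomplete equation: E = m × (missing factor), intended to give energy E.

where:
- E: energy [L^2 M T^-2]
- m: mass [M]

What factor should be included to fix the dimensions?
v² (velocity squared), dimensions [L^2 T^-2]

E has dimensions [L^2 M T^-2] and m has dimensions [M].
The missing factor must have dimensions [L^2 M T^-2] / [M] = [L^2 T^-2], i.e. velocity squared (v²).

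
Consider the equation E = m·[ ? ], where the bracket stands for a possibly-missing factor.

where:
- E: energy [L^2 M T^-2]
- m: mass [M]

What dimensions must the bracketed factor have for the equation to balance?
[L^2 T^-2] — velocity squared (e.g. v²)

E has dimensions [L^2 M T^-2]; m has dimensions [M].
The bracketed factor must supply [L^2 M T^-2] / [M] = [L^2 T^-2].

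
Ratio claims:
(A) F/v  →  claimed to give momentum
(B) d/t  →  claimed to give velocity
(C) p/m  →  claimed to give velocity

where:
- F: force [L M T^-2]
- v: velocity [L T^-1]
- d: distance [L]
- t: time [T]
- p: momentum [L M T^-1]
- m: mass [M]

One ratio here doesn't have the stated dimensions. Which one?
(A) F/v does not give momentum

(A) F/v: [M T^-1] ≠ momentum [L M T^-1] ✗
(B) d/t: [L T^-1] = velocity [L T^-1] ✓
(C) p/m: [L T^-1] = velocity [L T^-1] ✓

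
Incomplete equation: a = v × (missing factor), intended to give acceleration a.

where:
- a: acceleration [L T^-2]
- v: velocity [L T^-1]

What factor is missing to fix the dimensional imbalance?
1/t (inverse time), dimensions [T^-1]

a has dimensions [L T^-2] and v has dimensions [L T^-1].
The missing factor must have dimensions [L T^-2] / [L T^-1] = [T^-1], i.e. inverse time (1/t).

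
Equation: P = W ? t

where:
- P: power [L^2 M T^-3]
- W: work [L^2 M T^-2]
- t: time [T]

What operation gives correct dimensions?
division (÷): P = W ÷ t

P [L^2 M T^-3]; W [L^2 M T^-2]; t [T].
W × t → [L^2 M T^-1] ✗
W ÷ t → [L^2 M T^-3] ✓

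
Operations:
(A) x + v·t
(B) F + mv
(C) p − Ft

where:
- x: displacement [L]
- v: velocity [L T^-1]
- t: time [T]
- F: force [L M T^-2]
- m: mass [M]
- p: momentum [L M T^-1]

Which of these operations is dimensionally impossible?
(B) F + mv

(A) x + v·t: x [L] and v·t [L] — same dimensions ✓
(B) F + mv: F [L M T^-2] and mv [L M T^-1] — different dimensions cannot be added/subtracted ✗
(C) p − Ft: p [L M T^-1] and Ft [L M T^-1] — same dimensions ✓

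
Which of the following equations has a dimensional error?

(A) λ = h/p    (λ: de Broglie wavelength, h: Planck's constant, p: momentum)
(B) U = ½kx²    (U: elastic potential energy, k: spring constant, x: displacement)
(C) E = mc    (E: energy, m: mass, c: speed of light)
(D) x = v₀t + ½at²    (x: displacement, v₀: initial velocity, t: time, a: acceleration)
(C) E = mc

The equation (C) E = mc is dimensionally incorrect.

LHS (E): [L^2 M T^-2]
RHS (mc): [L M T^-1] ✗

The dimensions do not match. The other three equations balance.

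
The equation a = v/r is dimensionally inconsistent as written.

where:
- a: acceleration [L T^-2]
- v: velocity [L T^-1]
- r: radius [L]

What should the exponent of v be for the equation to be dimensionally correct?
The exponent of v should be 2: a = v^2/r

The LHS a has dimensions [L T^-2]; v has dimensions [L T^-1].
As written, the RHS v/r (exponent 1 on v) has dimensions [T^-1], which does not match.
With exponent 2, the RHS v^2/r has dimensions [L T^-2], matching the LHS.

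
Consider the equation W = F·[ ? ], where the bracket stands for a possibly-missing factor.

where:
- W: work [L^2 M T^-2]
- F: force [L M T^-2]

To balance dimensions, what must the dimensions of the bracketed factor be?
[L] — length (e.g. a distance d)

W has dimensions [L^2 M T^-2]; F has dimensions [L M T^-2].
The bracketed factor must supply [L^2 M T^-2] / [L M T^-2] = [L].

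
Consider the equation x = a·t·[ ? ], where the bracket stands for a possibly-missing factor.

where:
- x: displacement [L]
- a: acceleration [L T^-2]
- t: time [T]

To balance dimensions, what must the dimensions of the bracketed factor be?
[T] — time (e.g. t)

x has dimensions [L]; a·t has dimensions [L T^-1].
The bracketed factor must supply [L] / [L T^-1] = [T].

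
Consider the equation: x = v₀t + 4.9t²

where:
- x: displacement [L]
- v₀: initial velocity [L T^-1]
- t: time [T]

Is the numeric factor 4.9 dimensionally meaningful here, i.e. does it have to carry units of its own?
Yes

x has dimensions [L], while t² alone has dimensions [T^2]. For the equation to balance, the factor 4.9 must carry dimensions [L T^-2] — it is a dimensional constant (a numerical value of a physical quantity with its units suppressed), not a pure number.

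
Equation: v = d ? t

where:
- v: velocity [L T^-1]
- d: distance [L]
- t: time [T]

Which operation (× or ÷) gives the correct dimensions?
division (÷): v = d ÷ t

v [L T^-1]; d [L]; t [T].
d × t → [L T] ✗
d ÷ t → [L T^-1] ✓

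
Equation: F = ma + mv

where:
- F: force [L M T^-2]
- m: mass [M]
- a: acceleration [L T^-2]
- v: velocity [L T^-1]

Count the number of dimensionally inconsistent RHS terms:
1

LHS F: [L M T^-2]
- ma: [L M T^-2] ✓
- mv: [L M T^-1] ✗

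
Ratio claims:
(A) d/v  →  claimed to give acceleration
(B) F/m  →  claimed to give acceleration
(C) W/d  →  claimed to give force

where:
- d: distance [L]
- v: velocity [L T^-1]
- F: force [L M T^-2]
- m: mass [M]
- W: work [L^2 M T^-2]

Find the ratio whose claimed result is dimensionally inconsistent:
(A) d/v does not give acceleration

(A) d/v: [T] ≠ acceleration [L T^-2] ✗
(B) F/m: [L T^-2] = acceleration [L T^-2] ✓
(C) W/d: [L M T^-2] = force [L M T^-2] ✓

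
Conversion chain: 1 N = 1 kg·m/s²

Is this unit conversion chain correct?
The chain is correct (no errors).

Correct: Newton is defined as kg·m/s²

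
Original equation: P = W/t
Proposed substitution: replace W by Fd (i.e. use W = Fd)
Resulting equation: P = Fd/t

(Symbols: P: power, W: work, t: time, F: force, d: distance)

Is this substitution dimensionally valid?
Yes

[W] = [L^2 M T^-2] and [Fd] = [L^2 M T^-2]. These match, so the substitution replaces a quantity by one of the same dimensions and the result P = Fd/t has LHS [L^2 M T^-3] vs RHS [L^2 M T^-3] — still consistent.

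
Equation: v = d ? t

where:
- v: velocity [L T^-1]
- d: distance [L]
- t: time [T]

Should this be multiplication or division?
division (÷): v = d ÷ t

v [L T^-1]; d [L]; t [T].
d × t → [L T] ✗
d ÷ t → [L T^-1] ✓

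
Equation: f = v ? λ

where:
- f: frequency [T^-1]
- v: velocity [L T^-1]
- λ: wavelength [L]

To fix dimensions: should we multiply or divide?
division (÷): f = v ÷ λ

f [T^-1]; v [L T^-1]; λ [L].
v × λ → [L^2 T^-1] ✗
v ÷ λ → [T^-1] ✓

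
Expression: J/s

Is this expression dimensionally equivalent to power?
Yes

The expression J/s has dimensions [L^2 M T^-3], which is exactly power [L^2 M T^-3].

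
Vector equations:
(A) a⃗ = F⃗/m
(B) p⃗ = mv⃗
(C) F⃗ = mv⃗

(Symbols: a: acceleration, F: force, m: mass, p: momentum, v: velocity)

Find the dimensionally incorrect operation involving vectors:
(C) F⃗ = mv⃗

(A) a⃗ = F⃗/m: LHS [L T^-2], RHS [L T^-2] ✓ — force (vector) divided by mass (scalar)
(B) p⃗ = mv⃗: LHS [L M T^-1], RHS [L M T^-1] ✓ — mass (scalar) times velocity (vector)
(C) F⃗ = mv⃗: LHS [L M T^-2], RHS [L M T^-1] ✗ — mass times velocity is momentum, not force; should be ma⃗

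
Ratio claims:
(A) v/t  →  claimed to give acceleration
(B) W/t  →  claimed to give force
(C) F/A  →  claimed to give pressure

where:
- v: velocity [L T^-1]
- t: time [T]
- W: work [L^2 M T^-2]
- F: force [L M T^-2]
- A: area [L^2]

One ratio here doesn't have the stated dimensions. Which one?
(B) W/t does not give force

(A) v/t: [L T^-2] = acceleration [L T^-2] ✓
(B) W/t: [L^2 M T^-3] ≠ force [L M T^-2] ✗
(C) F/A: [L^-1 M T^-2] = pressure [L^-1 M T^-2] ✓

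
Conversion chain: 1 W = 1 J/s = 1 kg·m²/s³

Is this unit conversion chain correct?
The chain is correct (no errors).

Correct: Watt is Joule per second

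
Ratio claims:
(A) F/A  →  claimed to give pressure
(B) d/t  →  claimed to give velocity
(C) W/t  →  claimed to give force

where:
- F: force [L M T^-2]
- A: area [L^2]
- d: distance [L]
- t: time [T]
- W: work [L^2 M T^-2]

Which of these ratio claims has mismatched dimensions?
(C) W/t does not give force

(A) F/A: [L^-1 M T^-2] = pressure [L^-1 M T^-2] ✓
(B) d/t: [L T^-1] = velocity [L T^-1] ✓
(C) W/t: [L^2 M T^-3] ≠ force [L M T^-2] ✗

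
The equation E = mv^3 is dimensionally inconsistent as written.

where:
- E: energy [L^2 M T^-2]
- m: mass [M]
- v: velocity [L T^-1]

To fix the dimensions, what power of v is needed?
The exponent of v should be 2: E = mv^2

The LHS E has dimensions [L^2 M T^-2]; v has dimensions [L T^-1].
As written, the RHS mv^3 (exponent 3 on v) has dimensions [L^3 M T^-3], which does not match.
With exponent 2, the RHS mv^2 has dimensions [L^2 M T^-2], matching the LHS.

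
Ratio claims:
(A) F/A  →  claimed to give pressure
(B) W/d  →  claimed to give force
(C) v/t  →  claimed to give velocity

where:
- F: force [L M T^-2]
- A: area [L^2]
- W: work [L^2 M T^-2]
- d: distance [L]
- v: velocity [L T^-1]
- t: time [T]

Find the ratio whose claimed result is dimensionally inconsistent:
(C) v/t does not give velocity

(A) F/A: [L^-1 M T^-2] = pressure [L^-1 M T^-2] ✓
(B) W/d: [L M T^-2] = force [L M T^-2] ✓
(C) v/t: [L T^-2] ≠ velocity [L T^-1] ✗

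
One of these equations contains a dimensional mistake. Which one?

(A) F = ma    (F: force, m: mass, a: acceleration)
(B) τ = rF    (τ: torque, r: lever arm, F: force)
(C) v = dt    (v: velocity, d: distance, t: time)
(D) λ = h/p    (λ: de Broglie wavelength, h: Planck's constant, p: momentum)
(C) v = dt

The equation (C) v = dt is dimensionally incorrect.

LHS (v): [L T^-1]
RHS (dt): [L T] ✗

The dimensions do not match. The other three equations balance.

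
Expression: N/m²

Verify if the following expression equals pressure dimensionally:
Yes

The expression N/m² has dimensions [L^-1 M T^-2], which is exactly pressure [L^-1 M T^-2].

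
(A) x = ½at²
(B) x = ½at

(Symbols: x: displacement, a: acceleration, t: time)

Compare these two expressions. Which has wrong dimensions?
(B)

(A) x = ½at²: LHS [L], RHS [L] ✓
(B) x = ½at: LHS [L], RHS [L T^-1] ✗

Expression (B) x = ½at is dimensionally incorrect.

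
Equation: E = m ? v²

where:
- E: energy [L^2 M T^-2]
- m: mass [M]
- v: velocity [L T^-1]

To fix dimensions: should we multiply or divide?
multiplication (×): E = m × v²

E [L^2 M T^-2]; m [M]; v² [L^2 T^-2].
m × v² → [L^2 M T^-2] ✓
m ÷ v² → [L^-2 M T^2] ✗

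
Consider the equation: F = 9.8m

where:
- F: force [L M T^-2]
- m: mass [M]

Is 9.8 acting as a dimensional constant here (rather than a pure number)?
Yes

F has dimensions [L M T^-2], while m alone has dimensions [M]. For the equation to balance, the factor 9.8 must carry dimensions [L T^-2] — it is a dimensional constant (a numerical value of a physical quantity with its units suppressed), not a pure number.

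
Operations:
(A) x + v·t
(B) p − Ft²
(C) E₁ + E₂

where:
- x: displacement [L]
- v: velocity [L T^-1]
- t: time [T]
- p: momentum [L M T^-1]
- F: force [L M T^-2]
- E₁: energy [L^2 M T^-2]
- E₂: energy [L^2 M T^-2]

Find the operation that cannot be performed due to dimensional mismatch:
(B) p − Ft²

(A) x + v·t: x [L] and v·t [L] — same dimensions ✓
(B) p − Ft²: p [L M T^-1] and Ft² [L M] — different dimensions cannot be added/subtracted ✗
(C) E₁ + E₂: E₁ [L^2 M T^-2] and E₂ [L^2 M T^-2] — same dimensions ✓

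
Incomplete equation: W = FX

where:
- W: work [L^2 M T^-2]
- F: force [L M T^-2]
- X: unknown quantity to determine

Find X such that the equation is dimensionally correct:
X = d (distance), dimensions [L]

W has dimensions [L^2 M T^-2]; the rest of the RHS (F) has dimensions [L M T^-2].
So X must have dimensions [L] — X = d (distance).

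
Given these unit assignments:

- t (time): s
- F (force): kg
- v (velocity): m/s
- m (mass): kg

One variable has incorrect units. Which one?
F

The variable F (force) should have units N, not kg.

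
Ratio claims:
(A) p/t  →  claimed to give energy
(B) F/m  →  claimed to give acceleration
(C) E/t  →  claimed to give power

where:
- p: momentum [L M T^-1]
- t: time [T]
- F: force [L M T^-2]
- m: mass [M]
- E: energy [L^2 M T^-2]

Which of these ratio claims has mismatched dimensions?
(A) p/t does not give energy

(A) p/t: [L M T^-2] ≠ energy [L^2 M T^-2] ✗
(B) F/m: [L T^-2] = acceleration [L T^-2] ✓
(C) E/t: [L^2 M T^-3] = power [L^2 M T^-3] ✓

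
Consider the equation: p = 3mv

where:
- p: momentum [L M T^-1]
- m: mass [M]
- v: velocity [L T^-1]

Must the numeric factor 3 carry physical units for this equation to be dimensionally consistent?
No

p has dimensions [L M T^-1] and mv already has dimensions [L M T^-1], so the equation balances without 3 contributing any dimensions. 3 is a pure (dimensionless) number; changing or removing it would not affect dimensional consistency.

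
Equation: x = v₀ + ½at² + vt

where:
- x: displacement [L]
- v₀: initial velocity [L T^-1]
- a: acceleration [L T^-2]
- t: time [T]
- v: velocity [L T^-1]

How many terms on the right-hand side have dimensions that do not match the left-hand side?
1

LHS x: [L]
- v₀: [L T^-1] ✗
- ½at²: [L] ✓
- vt: [L] ✓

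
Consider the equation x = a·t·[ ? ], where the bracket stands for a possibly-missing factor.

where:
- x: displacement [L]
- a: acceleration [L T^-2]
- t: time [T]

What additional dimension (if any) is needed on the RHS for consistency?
[T] — time (e.g. t)

x has dimensions [L]; a·t has dimensions [L T^-1].
The bracketed factor must supply [L] / [L T^-1] = [T].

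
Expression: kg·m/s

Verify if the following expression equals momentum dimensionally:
Yes

The expression kg·m/s has dimensions [L M T^-1], which is exactly momentum [L M T^-1].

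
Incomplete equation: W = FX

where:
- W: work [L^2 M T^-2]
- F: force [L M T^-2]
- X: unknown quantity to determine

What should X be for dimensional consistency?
X = d (distance), dimensions [L]

W has dimensions [L^2 M T^-2]; the rest of the RHS (F) has dimensions [L M T^-2].
So X must have dimensions [L] — X = d (distance).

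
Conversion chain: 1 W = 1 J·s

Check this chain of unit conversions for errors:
The chain is incorrect (it contains an error).

Incorrect: Watt is J/s, not J·s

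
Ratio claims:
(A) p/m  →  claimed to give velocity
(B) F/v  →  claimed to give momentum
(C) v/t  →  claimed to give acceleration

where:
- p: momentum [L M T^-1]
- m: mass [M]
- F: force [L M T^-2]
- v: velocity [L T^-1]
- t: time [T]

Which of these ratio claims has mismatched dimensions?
(B) F/v does not give momentum

(A) p/m: [L T^-1] = velocity [L T^-1] ✓
(B) F/v: [M T^-1] ≠ momentum [L M T^-1] ✗
(C) v/t: [L T^-2] = acceleration [L T^-2] ✓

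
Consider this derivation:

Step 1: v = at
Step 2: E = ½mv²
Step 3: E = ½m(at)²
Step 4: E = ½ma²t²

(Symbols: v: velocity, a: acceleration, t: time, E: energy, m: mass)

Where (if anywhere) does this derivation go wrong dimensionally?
No step introduces an error — all steps are dimensionally consistent.

Step 1: v = at → LHS [L T^-1], RHS [L T^-1] ✓
Step 2: E = ½mv² → LHS [L^2 M T^-2], RHS [L^2 M T^-2] ✓
Step 3: E = ½m(at)² → LHS [L^2 M T^-2], RHS [L^2 M T^-2] ✓
Step 4: E = ½ma²t² → LHS [L^2 M T^-2], RHS [L^2 M T^-2] ✓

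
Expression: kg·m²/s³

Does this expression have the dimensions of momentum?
No

The expression kg·m²/s³ has dimensions [L^2 M T^-3], but momentum has dimensions [L M T^-1].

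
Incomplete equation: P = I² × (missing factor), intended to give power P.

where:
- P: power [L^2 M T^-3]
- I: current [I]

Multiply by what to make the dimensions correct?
R (resistance), dimensions [I^-2 L^2 M T^-3]

P has dimensions [L^2 M T^-3] and I² has dimensions [I^2].
The missing factor must have dimensions [L^2 M T^-3] / [I^2] = [I^-2 L^2 M T^-3], i.e. resistance (R).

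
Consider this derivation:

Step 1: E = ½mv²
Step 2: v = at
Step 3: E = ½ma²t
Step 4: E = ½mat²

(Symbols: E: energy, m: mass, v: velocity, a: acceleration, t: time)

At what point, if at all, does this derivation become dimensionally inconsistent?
Step 3

Step 1: E = ½mv² → LHS [L^2 M T^-2], RHS [L^2 M T^-2] ✓
Step 2: v = at → LHS [L T^-1], RHS [L T^-1] ✓
Step 3: E = ½ma²t → LHS [L^2 M T^-2], RHS [L^2 M T^-3] ✗

The first dimensional inconsistency appears in step 3: E = ½ma²t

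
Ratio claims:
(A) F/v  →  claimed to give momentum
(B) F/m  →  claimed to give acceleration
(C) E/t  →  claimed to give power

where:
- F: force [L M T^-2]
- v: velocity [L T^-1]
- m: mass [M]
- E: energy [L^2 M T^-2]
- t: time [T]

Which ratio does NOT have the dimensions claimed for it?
(A) F/v does not give momentum

(A) F/v: [M T^-1] ≠ momentum [L M T^-1] ✗
(B) F/m: [L T^-2] = acceleration [L T^-2] ✓
(C) E/t: [L^2 M T^-3] = power [L^2 M T^-3] ✓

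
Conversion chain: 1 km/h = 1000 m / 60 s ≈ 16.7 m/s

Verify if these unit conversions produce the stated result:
The chain is incorrect (it contains an error).

Incorrect: 1 h = 3600 s, not 60 s (1 km/h ≈ 0.278 m/s)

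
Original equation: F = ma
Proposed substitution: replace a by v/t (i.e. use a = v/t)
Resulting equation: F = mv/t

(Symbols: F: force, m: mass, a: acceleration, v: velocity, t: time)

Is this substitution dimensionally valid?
Yes

[a] = [L T^-2] and [v/t] = [L T^-2]. These match, so the substitution replaces a quantity by one of the same dimensions and the result F = mv/t has LHS [L M T^-2] vs RHS [L M T^-2] — still consistent.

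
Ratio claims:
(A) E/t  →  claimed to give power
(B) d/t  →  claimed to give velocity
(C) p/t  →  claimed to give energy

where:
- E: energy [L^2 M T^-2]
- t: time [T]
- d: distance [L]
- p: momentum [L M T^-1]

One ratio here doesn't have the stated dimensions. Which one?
(C) p/t does not give energy

(A) E/t: [L^2 M T^-3] = power [L^2 M T^-3] ✓
(B) d/t: [L T^-1] = velocity [L T^-1] ✓
(C) p/t: [L M T^-2] ≠ energy [L^2 M T^-2] ✗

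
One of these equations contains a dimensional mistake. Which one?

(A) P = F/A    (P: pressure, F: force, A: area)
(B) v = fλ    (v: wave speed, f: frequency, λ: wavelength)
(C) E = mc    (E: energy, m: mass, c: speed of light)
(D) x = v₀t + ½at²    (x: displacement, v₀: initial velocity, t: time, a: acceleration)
(C) E = mc

The equation (C) E = mc is dimensionally incorrect.

LHS (E): [L^2 M T^-2]
RHS (mc): [L M T^-1] ✗

The dimensions do not match. The other three equations balance.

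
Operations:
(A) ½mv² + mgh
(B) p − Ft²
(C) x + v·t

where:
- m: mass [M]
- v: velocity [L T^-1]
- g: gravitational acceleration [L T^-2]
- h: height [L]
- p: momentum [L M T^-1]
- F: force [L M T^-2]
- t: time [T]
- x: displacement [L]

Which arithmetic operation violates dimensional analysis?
(B) p − Ft²

(A) ½mv² + mgh: ½mv² [L^2 M T^-2] and mgh [L^2 M T^-2] — same dimensions ✓
(B) p − Ft²: p [L M T^-1] and Ft² [L M] — different dimensions cannot be added/subtracted ✗
(C) x + v·t: x [L] and v·t [L] — same dimensions ✓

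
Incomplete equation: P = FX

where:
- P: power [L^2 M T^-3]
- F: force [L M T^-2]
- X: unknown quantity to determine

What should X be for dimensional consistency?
X = v (velocity), dimensions [L T^-1]

P has dimensions [L^2 M T^-3]; the rest of the RHS (F) has dimensions [L M T^-2].
So X must have dimensions [L T^-1] — X = v (velocity).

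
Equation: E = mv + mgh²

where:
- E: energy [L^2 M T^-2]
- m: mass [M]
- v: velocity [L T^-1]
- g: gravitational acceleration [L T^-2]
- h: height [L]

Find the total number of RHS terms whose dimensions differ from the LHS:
2

LHS E: [L^2 M T^-2]
- mv: [L M T^-1] ✗
- mgh²: [L^3 M T^-2] ✗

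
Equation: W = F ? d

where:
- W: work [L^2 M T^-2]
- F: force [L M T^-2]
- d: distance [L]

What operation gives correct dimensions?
multiplication (×): W = F × d

W [L^2 M T^-2]; F [L M T^-2]; d [L].
F × d → [L^2 M T^-2] ✓
F ÷ d → [M T^-2] ✗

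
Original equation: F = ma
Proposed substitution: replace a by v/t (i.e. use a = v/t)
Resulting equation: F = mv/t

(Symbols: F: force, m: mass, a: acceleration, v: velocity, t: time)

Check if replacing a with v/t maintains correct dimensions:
Yes

[a] = [L T^-2] and [v/t] = [L T^-2]. These match, so the substitution replaces a quantity by one of the same dimensions and the result F = mv/t has LHS [L M T^-2] vs RHS [L M T^-2] — still consistent.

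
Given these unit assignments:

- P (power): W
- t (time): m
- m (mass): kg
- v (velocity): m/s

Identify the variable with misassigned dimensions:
t

The variable t (time) should have units s, not m.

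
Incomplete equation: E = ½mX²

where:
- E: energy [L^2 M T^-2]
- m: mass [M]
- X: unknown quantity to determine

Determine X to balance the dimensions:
X = v (velocity), dimensions [L T^-1]

E has dimensions [L^2 M T^-2]; the rest of the RHS (½m) has dimensions [M].
So X² must have dimensions [L^2 T^-2], i.e. X has dimensions [L T^-1] — X = v (velocity).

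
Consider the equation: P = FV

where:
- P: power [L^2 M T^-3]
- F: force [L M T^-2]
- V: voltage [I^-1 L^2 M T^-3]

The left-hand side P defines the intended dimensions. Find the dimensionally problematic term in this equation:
The right-hand side term FV

P has dimensions [L^2 M T^-3], but FV has dimensions [I^-1 L^3 M^2 T^-5], so the term FV is dimensionally wrong for P.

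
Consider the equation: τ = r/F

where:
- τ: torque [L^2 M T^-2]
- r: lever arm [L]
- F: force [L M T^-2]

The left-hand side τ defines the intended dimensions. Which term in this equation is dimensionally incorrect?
The right-hand side term r/F

τ has dimensions [L^2 M T^-2], but r/F has dimensions [M^-1 T^2], so the term r/F is dimensionally wrong for τ.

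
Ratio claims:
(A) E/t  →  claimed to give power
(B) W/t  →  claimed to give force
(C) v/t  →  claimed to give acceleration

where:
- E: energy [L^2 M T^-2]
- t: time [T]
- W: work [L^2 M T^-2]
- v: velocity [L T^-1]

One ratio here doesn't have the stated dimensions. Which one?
(B) W/t does not give force

(A) E/t: [L^2 M T^-3] = power [L^2 M T^-3] ✓
(B) W/t: [L^2 M T^-3] ≠ force [L M T^-2] ✗
(C) v/t: [L T^-2] = acceleration [L T^-2] ✓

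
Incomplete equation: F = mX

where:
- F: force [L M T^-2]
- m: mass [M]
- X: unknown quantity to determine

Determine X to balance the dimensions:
X = a (acceleration), dimensions [L T^-2]

F has dimensions [L M T^-2]; the rest of the RHS (m) has dimensions [M].
So X must have dimensions [L T^-2] — X = a (acceleration).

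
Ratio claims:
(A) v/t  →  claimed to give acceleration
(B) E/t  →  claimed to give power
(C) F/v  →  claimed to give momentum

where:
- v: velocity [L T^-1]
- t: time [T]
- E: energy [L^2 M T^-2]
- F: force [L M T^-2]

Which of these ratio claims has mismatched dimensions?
(C) F/v does not give momentum

(A) v/t: [L T^-2] = acceleration [L T^-2] ✓
(B) E/t: [L^2 M T^-3] = power [L^2 M T^-3] ✓
(C) F/v: [M T^-1] ≠ momentum [L M T^-1] ✗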